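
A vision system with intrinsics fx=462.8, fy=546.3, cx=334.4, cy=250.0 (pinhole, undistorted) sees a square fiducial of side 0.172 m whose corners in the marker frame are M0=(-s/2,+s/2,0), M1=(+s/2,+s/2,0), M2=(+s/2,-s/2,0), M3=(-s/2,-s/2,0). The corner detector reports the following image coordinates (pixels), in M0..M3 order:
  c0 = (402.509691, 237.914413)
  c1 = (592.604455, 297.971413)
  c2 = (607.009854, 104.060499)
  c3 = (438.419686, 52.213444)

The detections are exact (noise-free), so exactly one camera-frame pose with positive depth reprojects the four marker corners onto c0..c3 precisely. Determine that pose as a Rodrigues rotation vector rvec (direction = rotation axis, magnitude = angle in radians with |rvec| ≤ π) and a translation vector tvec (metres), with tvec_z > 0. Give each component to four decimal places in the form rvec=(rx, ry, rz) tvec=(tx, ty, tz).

rvec=(-0.3105, -0.0218, 0.2635) tvec=(0.1649, -0.0657, 0.4333)

Intrinsics K: fx=462.8, fy=546.3, cx=334.4, cy=250.0
Marker side s = 0.172 m; corners in marker frame (Z=0):
  M0 = (-0.0860, +0.0860, 0)
  M1 = (+0.0860, +0.0860, 0)
  M2 = (+0.0860, -0.0860, 0)
  M3 = (-0.0860, -0.0860, 0)
Detected image corners:
  c0 = (402.509691, 237.914413) px
  c1 = (592.604455, 297.971413) px
  c2 = (607.009854, 104.060499) px
  c3 = (438.419686, 52.213444) px
Planar DLT: solve 8×8 A·h = b for H (H[2,2]=1):
  H  [+1016.38655 -505.29812 +510.55632]
  H  [+316.21971 +981.72772 +167.19337]
  H  [-0.04415 -0.70333 +1.00000]
B = K⁻¹H; ‖b₁‖=2.307614, ‖b₂‖=2.307614; λ = 2/(‖b₁‖+‖b₂‖) = 0.433348, sign → tz>0 ⇒ λ=+0.433348
r₁ = λ·B[:,0] = (+0.96553,+0.25959,-0.01913); r₂ = λ·B[:,1] = (-0.25291,+0.91823,-0.30479)
r₃ = r₁×r₂ = (-0.06155,+0.29912,+0.95223); SVD([r₁ r₂ r₃]) → R = UVᵀ:
  R  [+0.96553 -0.25291 -0.06155]
  R  [+0.25959 +0.91823 +0.29912]
  R  [-0.01913 -0.30479 +0.95223]
t = (+0.16495, -0.06569, +0.43335) m
tr R = 2.835982; θ = arccos((tr R − 1)/2) = 0.407811 rad = 23.366°
axis k = ((R−Rᵀ)₃₂, (R−Rᵀ)₁₃, (R−Rᵀ)₂₁) / (2 sinθ) = (-0.761354, -0.053484, +0.646126)
rvec = θ·k = (-0.310489, -0.021811, +0.263497)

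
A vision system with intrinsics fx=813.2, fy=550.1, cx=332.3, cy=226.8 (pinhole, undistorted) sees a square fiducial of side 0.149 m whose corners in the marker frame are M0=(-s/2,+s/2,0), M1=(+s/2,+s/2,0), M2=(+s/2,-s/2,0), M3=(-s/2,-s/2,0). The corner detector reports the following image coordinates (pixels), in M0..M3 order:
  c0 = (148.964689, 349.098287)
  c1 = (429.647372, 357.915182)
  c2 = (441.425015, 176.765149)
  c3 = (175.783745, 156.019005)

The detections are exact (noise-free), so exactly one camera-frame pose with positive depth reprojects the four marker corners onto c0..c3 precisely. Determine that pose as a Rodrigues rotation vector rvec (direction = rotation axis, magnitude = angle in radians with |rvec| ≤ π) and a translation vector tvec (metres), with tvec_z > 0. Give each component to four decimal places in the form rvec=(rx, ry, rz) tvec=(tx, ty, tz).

rvec=(-0.1410, -0.2063, 0.0780) tvec=(-0.0153, 0.0247, 0.4368)

Intrinsics K: fx=813.2, fy=550.1, cx=332.3, cy=226.8
Marker side s = 0.149 m; corners in marker frame (Z=0):
  M0 = (-0.0745, +0.0745, 0)
  M1 = (+0.0745, +0.0745, 0)
  M2 = (+0.0745, -0.0745, 0)
  M3 = (-0.0745, -0.0745, 0)
Detected image corners:
  c0 = (148.964689, 349.098287) px
  c1 = (429.647372, 357.915182) px
  c2 = (441.425015, 176.765149) px
  c3 = (175.783745, 156.019005) px
Planar DLT: solve 8×8 A·h = b for H (H[2,2]=1):
  H  [+1967.91834 -228.69105 +303.82280]
  H  [+218.36712 +1166.72871 +257.84767]
  H  [+0.45453 -0.33745 +1.00000]
B = K⁻¹H; ‖b₁‖=2.289608, ‖b₂‖=2.289608; λ = 2/(‖b₁‖+‖b₂‖) = 0.436756, sign → tz>0 ⇒ λ=+0.436756
r₁ = λ·B[:,0] = (+0.97581,+0.09153,+0.19852); r₂ = λ·B[:,1] = (-0.06260,+0.98710,-0.14738)
r₃ = r₁×r₂ = (-0.20945,+0.13139,+0.96895); SVD([r₁ r₂ r₃]) → R = UVᵀ:
  R  [+0.97581 -0.06260 -0.20945]
  R  [+0.09153 +0.98710 +0.13139]
  R  [+0.19852 -0.14738 +0.96895]
t = (-0.01529, +0.02465, +0.43676) m
tr R = 2.931863; θ = arccos((tr R − 1)/2) = 0.261778 rad = 14.999°
axis k = ((R−Rᵀ)₃₂, (R−Rᵀ)₁₃, (R−Rᵀ)₂₁) / (2 sinθ) = (-0.538586, -0.788197, +0.297775)
rvec = θ·k = (-0.140990, -0.206333, +0.077951)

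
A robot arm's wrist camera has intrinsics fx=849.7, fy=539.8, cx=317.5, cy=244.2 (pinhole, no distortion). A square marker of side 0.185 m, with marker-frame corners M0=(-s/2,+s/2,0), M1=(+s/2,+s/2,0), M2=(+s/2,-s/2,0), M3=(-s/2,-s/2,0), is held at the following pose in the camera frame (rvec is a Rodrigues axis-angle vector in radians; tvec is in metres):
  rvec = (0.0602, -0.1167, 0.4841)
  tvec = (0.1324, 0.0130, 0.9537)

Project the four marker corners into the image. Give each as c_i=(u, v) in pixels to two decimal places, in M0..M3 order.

Intrinsics K: fx=849.7, fy=539.8, cx=317.5, cy=244.2
Marker side s = 0.185 m; corners in marker frame (Z=0):
  M0 = (-0.0925, +0.0925, 0)
  M1 = (+0.0925, +0.0925, 0)
  M2 = (+0.0925, -0.0925, 0)
  M3 = (-0.0925, -0.0925, 0)
rvec = (0.0602, -0.1167, 0.4841), |rvec| = θ = 0.50159 rad = 28.739°
Rodrigues: sinθ=0.48082, 1−cosθ=0.12318; R = I + sinθ·[k]× + (1−cosθ)·[k]×²:
    [+0.87859 -0.46749 -0.09760]
    [+0.46061 +0.88349 -0.08537]
    [+0.12614 +0.03005 +0.99156]
t = (0.1324, 0.0130, 0.9537) m
M0: Pc = R·M0+t = (+0.00789, +0.05212, +0.94481); u = 849.7·(+0.00789)/0.94481 + 317.5 = 324.5931, v = 539.8·(+0.05212)/0.94481 + 244.2 = 273.9752
M1: Pc = R·M1+t = (+0.17043, +0.13733, +0.96815); u = 849.7·(+0.17043)/0.96815 + 317.5 = 467.0759, v = 539.8·(+0.13733)/0.96815 + 244.2 = 320.7693
M2: Pc = R·M2+t = (+0.25691, -0.02612, +0.96259); u = 849.7·(+0.25691)/0.96259 + 317.5 = 544.2833, v = 539.8·(-0.02612)/0.96259 + 244.2 = 229.5549
M3: Pc = R·M3+t = (+0.09437, -0.11133, +0.93925); u = 849.7·(+0.09437)/0.93925 + 317.5 = 402.8754, v = 539.8·(-0.11133)/0.93925 + 244.2 = 180.2177

c0=(324.59, 273.98) c1=(467.08, 320.77) c2=(544.28, 229.55) c3=(402.88, 180.22)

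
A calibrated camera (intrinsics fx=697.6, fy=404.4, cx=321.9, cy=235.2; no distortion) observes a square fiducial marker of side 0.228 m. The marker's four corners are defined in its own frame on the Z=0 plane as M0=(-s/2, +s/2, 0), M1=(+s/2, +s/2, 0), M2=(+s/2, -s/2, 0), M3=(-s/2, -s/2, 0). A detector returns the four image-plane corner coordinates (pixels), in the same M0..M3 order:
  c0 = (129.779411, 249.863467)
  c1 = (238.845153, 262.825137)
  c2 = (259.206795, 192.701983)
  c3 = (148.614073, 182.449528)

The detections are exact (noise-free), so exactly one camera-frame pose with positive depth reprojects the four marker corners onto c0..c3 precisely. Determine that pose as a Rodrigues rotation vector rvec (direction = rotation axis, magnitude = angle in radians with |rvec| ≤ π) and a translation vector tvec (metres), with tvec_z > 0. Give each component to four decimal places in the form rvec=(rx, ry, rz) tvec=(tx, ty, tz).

rvec=(0.0182, 0.2401, 0.1746) tvec=(-0.2444, -0.0433, 1.3225)

Intrinsics K: fx=697.6, fy=404.4, cx=321.9, cy=235.2
Marker side s = 0.228 m; corners in marker frame (Z=0):
  M0 = (-0.1140, +0.1140, 0)
  M1 = (+0.1140, +0.1140, 0)
  M2 = (+0.1140, -0.1140, 0)
  M3 = (-0.1140, -0.1140, 0)
Detected image corners:
  c0 = (129.779411, 249.863467) px
  c1 = (238.845153, 262.825137) px
  c2 = (259.206795, 192.701983) px
  c3 = (148.614073, 182.449528) px
Planar DLT: solve 8×8 A·h = b for H (H[2,2]=1):
  H  [+447.19667 -80.20836 +192.96603]
  H  [+11.47915 +307.99163 +221.95715]
  H  [-0.17773 +0.02926 +1.00000]
B = K⁻¹H; ‖b₁‖=0.756151, ‖b₂‖=0.756151; λ = 2/(‖b₁‖+‖b₂‖) = 1.322487, sign → tz>0 ⇒ λ=+1.322487
r₁ = λ·B[:,0] = (+0.95624,+0.17424,-0.23504); r₂ = λ·B[:,1] = (-0.16991,+0.98470,+0.03870)
r₃ = r₁×r₂ = (+0.23819,+0.00293,+0.97121); SVD([r₁ r₂ r₃]) → R = UVᵀ:
  R  [+0.95624 -0.16991 +0.23819]
  R  [+0.17424 +0.98470 +0.00293]
  R  [-0.23504 +0.03870 +0.97121]
t = (-0.24443, -0.04331, +1.32249) m
tr R = 2.912151; θ = arccos((tr R − 1)/2) = 0.297488 rad = 17.045°
axis k = ((R−Rᵀ)₃₂, (R−Rᵀ)₁₃, (R−Rᵀ)₂₁) / (2 sinθ) = (+0.061021, +0.807241, +0.587059)
rvec = θ·k = (+0.018153, +0.240145, +0.174643)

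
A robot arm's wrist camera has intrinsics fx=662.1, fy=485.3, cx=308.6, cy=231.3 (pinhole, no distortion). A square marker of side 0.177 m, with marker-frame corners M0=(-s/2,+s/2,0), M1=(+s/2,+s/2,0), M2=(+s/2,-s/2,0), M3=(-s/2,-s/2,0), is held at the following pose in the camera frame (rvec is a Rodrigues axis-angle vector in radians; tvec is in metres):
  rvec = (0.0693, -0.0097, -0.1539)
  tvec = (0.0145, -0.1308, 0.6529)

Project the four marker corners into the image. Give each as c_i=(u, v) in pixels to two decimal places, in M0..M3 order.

Intrinsics K: fx=662.1, fy=485.3, cx=308.6, cy=231.3
Marker side s = 0.177 m; corners in marker frame (Z=0):
  M0 = (-0.0885, +0.0885, 0)
  M1 = (+0.0885, +0.0885, 0)
  M2 = (+0.0885, -0.0885, 0)
  M3 = (-0.0885, -0.0885, 0)
rvec = (0.0693, -0.0097, -0.1539), |rvec| = θ = 0.16906 rad = 9.687°
Rodrigues: sinθ=0.16826, 1−cosθ=0.01426; R = I + sinθ·[k]× + (1−cosθ)·[k]×²:
    [+0.98814 +0.15283 -0.01497]
    [-0.15350 +0.98579 -0.06823]
    [+0.00433 +0.06971 +0.99756]
t = (0.0145, -0.1308, 0.6529) m
M0: Pc = R·M0+t = (-0.05942, -0.02997, +0.65869); u = 662.1·(-0.05942)/0.65869 + 308.6 = 248.8674, v = 485.3·(-0.02997)/0.65869 + 231.3 = 209.2171
M1: Pc = R·M1+t = (+0.11548, -0.05714, +0.65945); u = 662.1·(+0.11548)/0.65945 + 308.6 = 424.5394, v = 485.3·(-0.05714)/0.65945 + 231.3 = 189.2480
M2: Pc = R·M2+t = (+0.08842, -0.23163, +0.64711); u = 662.1·(+0.08842)/0.64711 + 308.6 = 399.0724, v = 485.3·(-0.23163)/0.64711 + 231.3 = 57.5921
M3: Pc = R·M3+t = (-0.08648, -0.20446, +0.64635); u = 662.1·(-0.08648)/0.64635 + 308.6 = 220.0164, v = 485.3·(-0.20446)/0.64635 + 231.3 = 77.7861

c0=(248.87, 209.22) c1=(424.54, 189.25) c2=(399.07, 57.59) c3=(220.02, 77.79)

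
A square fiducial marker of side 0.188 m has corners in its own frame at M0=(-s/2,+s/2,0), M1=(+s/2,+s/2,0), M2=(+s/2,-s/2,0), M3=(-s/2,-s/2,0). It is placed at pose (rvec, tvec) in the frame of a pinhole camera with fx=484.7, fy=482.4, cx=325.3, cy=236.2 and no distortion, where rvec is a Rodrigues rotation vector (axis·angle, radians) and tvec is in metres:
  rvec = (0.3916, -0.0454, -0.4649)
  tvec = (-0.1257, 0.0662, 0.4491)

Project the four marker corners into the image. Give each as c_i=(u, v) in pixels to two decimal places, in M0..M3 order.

Intrinsics K: fx=484.7, fy=482.4, cx=325.3, cy=236.2
Marker side s = 0.188 m; corners in marker frame (Z=0):
  M0 = (-0.0940, +0.0940, 0)
  M1 = (+0.0940, +0.0940, 0)
  M2 = (+0.0940, -0.0940, 0)
  M3 = (-0.0940, -0.0940, 0)
rvec = (0.3916, -0.0454, -0.4649), |rvec| = θ = 0.60954 rad = 34.924°
Rodrigues: sinθ=0.57249, 1−cosθ=0.18009; R = I + sinθ·[k]× + (1−cosθ)·[k]×²:
    [+0.89424 +0.42802 -0.13088]
    [-0.44526 +0.82091 -0.35757]
    [-0.04560 +0.37803 +0.92467]
t = (-0.1257, 0.0662, 0.4491) m
M0: Pc = R·M0+t = (-0.16952, +0.18522, +0.48892); u = 484.7·(-0.16952)/0.48892 + 325.3 = 157.2394, v = 482.4·(+0.18522)/0.48892 + 236.2 = 418.9493
M1: Pc = R·M1+t = (-0.00141, +0.10151, +0.48035); u = 484.7·(-0.00141)/0.48035 + 325.3 = 323.8801, v = 482.4·(+0.10151)/0.48035 + 236.2 = 338.1447
M2: Pc = R·M2+t = (-0.08188, -0.05282, +0.40928); u = 484.7·(-0.08188)/0.40928 + 325.3 = 228.3363, v = 482.4·(-0.05282)/0.40928 + 236.2 = 173.9435
M3: Pc = R·M3+t = (-0.24999, +0.03089, +0.41785); u = 484.7·(-0.24999)/0.41785 + 325.3 = 35.3134, v = 482.4·(+0.03089)/0.41785 + 236.2 = 271.8606

c0=(157.24, 418.95) c1=(323.88, 338.14) c2=(228.34, 173.94) c3=(35.31, 271.86)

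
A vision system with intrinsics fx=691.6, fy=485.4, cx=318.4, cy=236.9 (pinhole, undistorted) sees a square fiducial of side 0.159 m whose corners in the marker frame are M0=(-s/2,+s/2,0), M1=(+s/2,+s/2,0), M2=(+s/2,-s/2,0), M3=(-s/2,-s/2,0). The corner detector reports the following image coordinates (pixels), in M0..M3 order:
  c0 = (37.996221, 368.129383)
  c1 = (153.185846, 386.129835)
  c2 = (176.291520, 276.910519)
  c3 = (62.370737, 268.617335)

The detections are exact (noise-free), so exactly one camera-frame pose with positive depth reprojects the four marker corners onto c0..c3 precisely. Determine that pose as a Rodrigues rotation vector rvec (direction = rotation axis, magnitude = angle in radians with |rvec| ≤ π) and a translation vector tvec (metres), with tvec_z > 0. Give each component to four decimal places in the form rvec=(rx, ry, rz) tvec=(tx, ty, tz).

Intrinsics K: fx=691.6, fy=485.4, cx=318.4, cy=236.9
Marker side s = 0.159 m; corners in marker frame (Z=0):
  M0 = (-0.0795, +0.0795, 0)
  M1 = (+0.0795, +0.0795, 0)
  M2 = (+0.0795, -0.0795, 0)
  M3 = (-0.0795, -0.0795, 0)
Detected image corners:
  c0 = (37.996221, 368.129383) px
  c1 = (153.185846, 386.129835) px
  c2 = (176.291520, 276.910519) px
  c3 = (62.370737, 268.617335) px
Planar DLT: solve 8×8 A·h = b for H (H[2,2]=1):
  H  [+660.06953 -169.47846 +105.07959]
  H  [-100.23994 +594.57359 +323.88154]
  H  [-0.56155 -0.18604 +1.00000]
B = K⁻¹H; ‖b₁‖=1.338324, ‖b₂‖=1.338324; λ = 2/(‖b₁‖+‖b₂‖) = 0.747203, sign → tz>0 ⇒ λ=+0.747203
r₁ = λ·B[:,0] = (+0.90631,+0.05048,-0.41959); r₂ = λ·B[:,1] = (-0.11911,+0.98310,-0.13901)
r₃ = r₁×r₂ = (+0.40548,+0.17596,+0.89701); SVD([r₁ r₂ r₃]) → R = UVᵀ:
  R  [+0.90631 -0.11911 +0.40548]
  R  [+0.05048 +0.98310 +0.17596]
  R  [-0.41959 -0.13901 +0.89701]
t = (-0.23047, +0.13390, +0.74720) m
tr R = 2.786419; θ = arccos((tr R − 1)/2) = 0.466363 rad = 26.721°
axis k = ((R−Rᵀ)₃₂, (R−Rᵀ)₁₃, (R−Rᵀ)₂₁) / (2 sinθ) = (-0.350241, +0.917480, +0.188578)
rvec = θ·k = (-0.163340, +0.427879, +0.087946)

rvec=(-0.1633, 0.4279, 0.0879) tvec=(-0.2305, 0.1339, 0.7472)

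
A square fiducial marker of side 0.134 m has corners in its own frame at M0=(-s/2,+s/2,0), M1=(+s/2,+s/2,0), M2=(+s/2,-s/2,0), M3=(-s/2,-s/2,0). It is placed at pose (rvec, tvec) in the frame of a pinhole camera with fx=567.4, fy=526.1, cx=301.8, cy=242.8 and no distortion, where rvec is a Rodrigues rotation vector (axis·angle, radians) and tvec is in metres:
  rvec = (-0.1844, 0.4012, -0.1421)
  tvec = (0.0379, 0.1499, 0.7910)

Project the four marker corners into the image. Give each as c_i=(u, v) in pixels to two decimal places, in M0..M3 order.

c0=(290.21, 391.48) c1=(381.53, 385.14) c2=(368.89, 292.10) c3=(281.36, 303.85)

Intrinsics K: fx=567.4, fy=526.1, cx=301.8, cy=242.8
Marker side s = 0.134 m; corners in marker frame (Z=0):
  M0 = (-0.0670, +0.0670, 0)
  M1 = (+0.0670, +0.0670, 0)
  M2 = (+0.0670, -0.0670, 0)
  M3 = (-0.0670, -0.0670, 0)
rvec = (-0.1844, 0.4012, -0.1421), |rvec| = θ = 0.46385 rad = 26.577°
Rodrigues: sinθ=0.44739, 1−cosθ=0.10566; R = I + sinθ·[k]× + (1−cosθ)·[k]×²:
    [+0.91104 +0.10073 +0.39984]
    [-0.17339 +0.97338 +0.14986]
    [-0.37410 -0.20586 +0.90425]
t = (0.0379, 0.1499, 0.7910) m
M0: Pc = R·M0+t = (-0.01639, +0.22673, +0.80227); u = 567.4·(-0.01639)/0.80227 + 301.8 = 290.2078, v = 526.1·(+0.22673)/0.80227 + 242.8 = 391.4836
M1: Pc = R·M1+t = (+0.10569, +0.20350, +0.75214); u = 567.4·(+0.10569)/0.75214 + 301.8 = 381.5287, v = 526.1·(+0.20350)/0.75214 + 242.8 = 385.1414
M2: Pc = R·M2+t = (+0.09219, +0.07307, +0.77973); u = 567.4·(+0.09219)/0.77973 + 301.8 = 368.8862, v = 526.1·(+0.07307)/0.77973 + 242.8 = 292.0993
M3: Pc = R·M3+t = (-0.02989, +0.09630, +0.82986); u = 567.4·(-0.02989)/0.82986 + 301.8 = 281.3646, v = 526.1·(+0.09630)/0.82986 + 242.8 = 303.8511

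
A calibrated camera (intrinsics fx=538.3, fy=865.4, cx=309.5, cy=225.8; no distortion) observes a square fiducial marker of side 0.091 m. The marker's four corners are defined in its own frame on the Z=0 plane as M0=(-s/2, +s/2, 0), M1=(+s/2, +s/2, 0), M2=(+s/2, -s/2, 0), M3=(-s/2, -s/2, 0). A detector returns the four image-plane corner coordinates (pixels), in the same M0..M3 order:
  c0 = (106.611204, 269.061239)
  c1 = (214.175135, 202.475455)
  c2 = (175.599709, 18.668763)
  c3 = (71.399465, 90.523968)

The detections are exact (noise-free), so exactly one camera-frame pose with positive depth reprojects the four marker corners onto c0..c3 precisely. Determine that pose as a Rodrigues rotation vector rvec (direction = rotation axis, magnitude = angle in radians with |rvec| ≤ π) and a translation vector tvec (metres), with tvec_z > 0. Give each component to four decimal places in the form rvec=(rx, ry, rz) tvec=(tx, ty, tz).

Intrinsics K: fx=538.3, fy=865.4, cx=309.5, cy=225.8
Marker side s = 0.091 m; corners in marker frame (Z=0):
  M0 = (-0.0455, +0.0455, 0)
  M1 = (+0.0455, +0.0455, 0)
  M2 = (+0.0455, -0.0455, 0)
  M3 = (-0.0455, -0.0455, 0)
Detected image corners:
  c0 = (106.611204, 269.061239) px
  c1 = (214.175135, 202.475455) px
  c2 = (175.599709, 18.668763) px
  c3 = (71.399465, 90.523968) px
Planar DLT: solve 8×8 A·h = b for H (H[2,2]=1):
  H  [+1106.61609 +375.30702 +140.80729]
  H  [-818.98173 +1959.91454 +144.94717]
  H  [-0.39978 -0.20980 +1.00000]
B = K⁻¹H; ‖b₁‖=2.468383, ‖b₂‖=2.468383; λ = 2/(‖b₁‖+‖b₂‖) = 0.405124, sign → tz>0 ⇒ λ=+0.405124
r₁ = λ·B[:,0] = (+0.92596,-0.34114,-0.16196); r₂ = λ·B[:,1] = (+0.33132,+0.93968,-0.08500)
r₃ = r₁×r₂ = (+0.18118,+0.02504,+0.98313); SVD([r₁ r₂ r₃]) → R = UVᵀ:
  R  [+0.92596 +0.33132 +0.18118]
  R  [-0.34114 +0.93968 +0.02504]
  R  [-0.16196 -0.08500 +0.98313]
t = (-0.12696, -0.03785, +0.40512) m
tr R = 2.848768; θ = arccos((tr R − 1)/2) = 0.391379 rad = 22.424°
axis k = ((R−Rᵀ)₃₂, (R−Rᵀ)₁₃, (R−Rᵀ)₂₁) / (2 sinθ) = (-0.144231, +0.449773, -0.881420)
rvec = θ·k = (-0.056449, +0.176032, -0.344970)

rvec=(-0.0564, 0.1760, -0.3450) tvec=(-0.1270, -0.0378, 0.4051)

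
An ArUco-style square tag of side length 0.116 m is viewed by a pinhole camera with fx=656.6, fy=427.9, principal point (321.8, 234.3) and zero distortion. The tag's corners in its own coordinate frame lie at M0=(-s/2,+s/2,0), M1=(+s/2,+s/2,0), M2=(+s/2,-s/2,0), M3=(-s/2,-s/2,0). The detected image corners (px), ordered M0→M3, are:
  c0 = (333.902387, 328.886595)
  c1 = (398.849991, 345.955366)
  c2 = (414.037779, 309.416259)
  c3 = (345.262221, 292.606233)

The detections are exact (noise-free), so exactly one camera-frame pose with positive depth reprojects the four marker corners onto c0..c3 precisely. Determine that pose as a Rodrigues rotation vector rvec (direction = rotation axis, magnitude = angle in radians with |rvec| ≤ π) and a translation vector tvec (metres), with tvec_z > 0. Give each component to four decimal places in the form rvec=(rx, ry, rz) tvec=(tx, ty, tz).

Intrinsics K: fx=656.6, fy=427.9, cx=321.8, cy=234.3
Marker side s = 0.116 m; corners in marker frame (Z=0):
  M0 = (-0.0580, +0.0580, 0)
  M1 = (+0.0580, +0.0580, 0)
  M2 = (+0.0580, -0.0580, 0)
  M3 = (-0.0580, -0.0580, 0)
Detected image corners:
  c0 = (333.902387, 328.886595) px
  c1 = (398.849991, 345.955366) px
  c2 = (414.037779, 309.416259) px
  c3 = (345.262221, 292.606233) px
Planar DLT: solve 8×8 A·h = b for H (H[2,2]=1):
  H  [+476.64195 +50.20692 +372.32713]
  H  [+61.05409 +454.53373 +319.55061]
  H  [-0.26629 +0.44069 +1.00000]
B = K⁻¹H; ‖b₁‖=0.942133, ‖b₂‖=0.942133; λ = 2/(‖b₁‖+‖b₂‖) = 1.061422, sign → tz>0 ⇒ λ=+1.061422
r₁ = λ·B[:,0] = (+0.90904,+0.30621,-0.28264); r₂ = λ·B[:,1] = (-0.14808,+0.87137,+0.46775)
r₃ = r₁×r₂ = (+0.38952,-0.38335,+0.83745); SVD([r₁ r₂ r₃]) → R = UVᵀ:
  R  [+0.90904 -0.14808 +0.38952]
  R  [+0.30621 +0.87137 -0.38335]
  R  [-0.28264 +0.46775 +0.83745]
t = (+0.08168, +0.21147, +1.06142) m
tr R = 2.617850; θ = arccos((tr R − 1)/2) = 0.628475 rad = 36.009°
axis k = ((R−Rᵀ)₃₂, (R−Rᵀ)₁₃, (R−Rᵀ)₂₁) / (2 sinθ) = (+0.723835, +0.571653, +0.386364)
rvec = θ·k = (+0.454912, +0.359270, +0.242820)

rvec=(0.4549, 0.3593, 0.2428) tvec=(0.0817, 0.2115, 1.0614)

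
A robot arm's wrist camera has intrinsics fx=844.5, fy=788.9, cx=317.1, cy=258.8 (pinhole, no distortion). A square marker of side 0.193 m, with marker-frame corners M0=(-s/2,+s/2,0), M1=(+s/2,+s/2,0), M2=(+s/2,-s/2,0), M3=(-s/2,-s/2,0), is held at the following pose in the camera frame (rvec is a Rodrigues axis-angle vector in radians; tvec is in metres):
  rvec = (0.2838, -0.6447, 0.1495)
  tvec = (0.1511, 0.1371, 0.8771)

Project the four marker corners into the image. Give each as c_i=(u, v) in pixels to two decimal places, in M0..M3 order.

c0=(370.63, 469.56) c1=(498.68, 451.44) c2=(546.84, 301.99) c3=(419.28, 298.96)

Intrinsics K: fx=844.5, fy=788.9, cx=317.1, cy=258.8
Marker side s = 0.193 m; corners in marker frame (Z=0):
  M0 = (-0.0965, +0.0965, 0)
  M1 = (+0.0965, +0.0965, 0)
  M2 = (+0.0965, -0.0965, 0)
  M3 = (-0.0965, -0.0965, 0)
rvec = (0.2838, -0.6447, 0.1495), |rvec| = θ = 0.72009 rad = 41.258°
Rodrigues: sinθ=0.65945, 1−cosθ=0.24825; R = I + sinθ·[k]× + (1−cosθ)·[k]×²:
    [+0.79031 -0.22451 -0.57010]
    [+0.04931 +0.95074 -0.30605]
    [+0.61072 +0.21376 +0.76245]
t = (0.1511, 0.1371, 0.8771) m
M0: Pc = R·M0+t = (+0.05317, +0.22409, +0.83879); u = 844.5·(+0.05317)/0.83879 + 317.1 = 370.6321, v = 788.9·(+0.22409)/0.83879 + 258.8 = 469.5585
M1: Pc = R·M1+t = (+0.20570, +0.23361, +0.95666); u = 844.5·(+0.20570)/0.95666 + 317.1 = 498.6826, v = 788.9·(+0.23361)/0.95666 + 258.8 = 451.4395
M2: Pc = R·M2+t = (+0.24903, +0.05011, +0.91541); u = 844.5·(+0.24903)/0.91541 + 317.1 = 546.8399, v = 788.9·(+0.05011)/0.91541 + 258.8 = 301.9870
M3: Pc = R·M3+t = (+0.09650, +0.04059, +0.79754); u = 844.5·(+0.09650)/0.79754 + 317.1 = 419.2828, v = 788.9·(+0.04059)/0.79754 + 258.8 = 298.9553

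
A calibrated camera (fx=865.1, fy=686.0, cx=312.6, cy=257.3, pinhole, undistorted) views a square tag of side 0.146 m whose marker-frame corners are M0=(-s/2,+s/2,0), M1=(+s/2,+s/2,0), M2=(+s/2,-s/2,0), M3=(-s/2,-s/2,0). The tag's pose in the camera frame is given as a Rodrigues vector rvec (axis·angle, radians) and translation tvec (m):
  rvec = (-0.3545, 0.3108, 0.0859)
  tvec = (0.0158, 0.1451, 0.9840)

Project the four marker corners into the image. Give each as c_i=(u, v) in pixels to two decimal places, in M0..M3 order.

c0=(256.75, 404.73) c1=(381.93, 414.99) c2=(396.08, 312.28) c3=(276.10, 307.06)

Intrinsics K: fx=865.1, fy=686.0, cx=312.6, cy=257.3
Marker side s = 0.146 m; corners in marker frame (Z=0):
  M0 = (-0.0730, +0.0730, 0)
  M1 = (+0.0730, +0.0730, 0)
  M2 = (+0.0730, -0.0730, 0)
  M3 = (-0.0730, -0.0730, 0)
rvec = (-0.3545, 0.3108, 0.0859), |rvec| = θ = 0.47921 rad = 27.457°
Rodrigues: sinθ=0.46108, 1−cosθ=0.11264; R = I + sinθ·[k]× + (1−cosθ)·[k]×²:
    [+0.94900 -0.13669 +0.28410]
    [+0.02861 +0.93474 +0.35418]
    [-0.31398 -0.32799 +0.89098]
t = (0.0158, 0.1451, 0.9840) m
M0: Pc = R·M0+t = (-0.06346, +0.21125, +0.98298); u = 865.1·(-0.06346)/0.98298 + 312.6 = 256.7539, v = 686.0·(+0.21125)/0.98298 + 257.3 = 404.7255
M1: Pc = R·M1+t = (+0.07510, +0.21542, +0.93714); u = 865.1·(+0.07510)/0.93714 + 312.6 = 381.9257, v = 686.0·(+0.21542)/0.93714 + 257.3 = 414.9943
M2: Pc = R·M2+t = (+0.09506, +0.07895, +0.98502); u = 865.1·(+0.09506)/0.98502 + 312.6 = 396.0829, v = 686.0·(+0.07895)/0.98502 + 257.3 = 312.2848
M3: Pc = R·M3+t = (-0.04350, +0.07478, +1.03086); u = 865.1·(-0.04350)/1.03086 + 312.6 = 276.0962, v = 686.0·(+0.07478)/1.03086 + 257.3 = 307.0604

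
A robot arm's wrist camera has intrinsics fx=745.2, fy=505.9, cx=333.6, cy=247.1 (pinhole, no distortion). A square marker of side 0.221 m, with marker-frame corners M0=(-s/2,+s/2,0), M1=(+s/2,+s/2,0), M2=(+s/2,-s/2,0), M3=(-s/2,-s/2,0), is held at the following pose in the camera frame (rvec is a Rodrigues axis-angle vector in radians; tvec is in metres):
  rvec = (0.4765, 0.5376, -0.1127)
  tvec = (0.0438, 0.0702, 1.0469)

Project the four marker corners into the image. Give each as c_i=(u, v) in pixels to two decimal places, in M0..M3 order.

c0=(316.85, 320.13) c1=(451.19, 330.31) c2=(423.06, 233.46) c3=(280.35, 232.87)

Intrinsics K: fx=745.2, fy=505.9, cx=333.6, cy=247.1
Marker side s = 0.221 m; corners in marker frame (Z=0):
  M0 = (-0.1105, +0.1105, 0)
  M1 = (+0.1105, +0.1105, 0)
  M2 = (+0.1105, -0.1105, 0)
  M3 = (-0.1105, -0.1105, 0)
rvec = (0.4765, 0.5376, -0.1127), |rvec| = θ = 0.72716 rad = 41.663°
Rodrigues: sinθ=0.66475, 1−cosθ=0.25294; R = I + sinθ·[k]× + (1−cosθ)·[k]×²:
    [+0.85567 +0.22557 +0.46577]
    [+0.01951 +0.88531 -0.46459]
    [-0.51715 +0.40662 +0.75314]
t = (0.0438, 0.0702, 1.0469) m
M0: Pc = R·M0+t = (-0.02583, +0.16587, +1.14898); u = 745.2·(-0.02583)/1.14898 + 333.6 = 316.8492, v = 505.9·(+0.16587)/1.14898 + 247.1 = 320.1339
M1: Pc = R·M1+t = (+0.16328, +0.17018, +1.03469); u = 745.2·(+0.16328)/1.03469 + 333.6 = 451.1950, v = 505.9·(+0.17018)/1.03469 + 247.1 = 330.3093
M2: Pc = R·M2+t = (+0.11343, -0.02547, +0.94482); u = 745.2·(+0.11343)/0.94482 + 333.6 = 423.0620, v = 505.9·(-0.02547)/0.94482 + 247.1 = 233.4616
M3: Pc = R·M3+t = (-0.07568, -0.02978, +1.05911); u = 745.2·(-0.07568)/1.05911 + 333.6 = 280.3532, v = 505.9·(-0.02978)/1.05911 + 247.1 = 232.8737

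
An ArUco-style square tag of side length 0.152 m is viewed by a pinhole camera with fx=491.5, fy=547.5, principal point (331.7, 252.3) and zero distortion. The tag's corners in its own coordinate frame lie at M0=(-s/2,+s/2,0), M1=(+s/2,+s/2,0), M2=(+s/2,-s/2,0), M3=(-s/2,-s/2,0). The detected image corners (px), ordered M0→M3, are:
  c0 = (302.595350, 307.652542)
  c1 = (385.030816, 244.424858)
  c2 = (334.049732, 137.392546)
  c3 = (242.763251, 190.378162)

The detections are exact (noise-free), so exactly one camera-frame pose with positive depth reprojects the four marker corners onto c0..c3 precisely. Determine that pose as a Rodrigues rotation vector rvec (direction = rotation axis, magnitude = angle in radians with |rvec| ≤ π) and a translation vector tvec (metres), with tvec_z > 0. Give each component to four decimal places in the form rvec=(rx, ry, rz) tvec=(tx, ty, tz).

rvec=(0.0130, -0.5125, -0.5259) tvec=(-0.0169, -0.0393, 0.6516)

Intrinsics K: fx=491.5, fy=547.5, cx=331.7, cy=252.3
Marker side s = 0.152 m; corners in marker frame (Z=0):
  M0 = (-0.0760, +0.0760, 0)
  M1 = (+0.0760, +0.0760, 0)
  M2 = (+0.0760, -0.0760, 0)
  M3 = (-0.0760, -0.0760, 0)
Detected image corners:
  c0 = (302.595350, 307.652542) px
  c1 = (385.030816, 244.424858) px
  c2 = (334.049732, 137.392546) px
  c3 = (242.763251, 190.378162) px
Planar DLT: solve 8×8 A·h = b for H (H[2,2]=1):
  H  [+796.24238 +431.16366 +318.91635]
  H  [-226.08386 +783.49894 +219.30832]
  H  [+0.71262 +0.21582 +1.00000]
B = K⁻¹H; ‖b₁‖=1.534581, ‖b₂‖=1.534581; λ = 2/(‖b₁‖+‖b₂‖) = 0.651644, sign → tz>0 ⇒ λ=+0.651644
r₁ = λ·B[:,0] = (+0.74229,-0.48308,+0.46437); r₂ = λ·B[:,1] = (+0.47673,+0.86772,+0.14064)
r₃ = r₁×r₂ = (-0.47089,+0.11699,+0.87440); SVD([r₁ r₂ r₃]) → R = UVᵀ:
  R  [+0.74229 +0.47673 -0.47089]
  R  [-0.48308 +0.86772 +0.11699]
  R  [+0.46437 +0.14064 +0.87440]
t = (-0.01695, -0.03927, +0.65164) m
tr R = 2.484410; θ = arccos((tr R − 1)/2) = 0.734441 rad = 42.080°
axis k = ((R−Rᵀ)₃₂, (R−Rᵀ)₁₃, (R−Rᵀ)₂₁) / (2 sinθ) = (+0.017645, -0.697778, -0.716097)
rvec = θ·k = (+0.012959, -0.512477, -0.525931)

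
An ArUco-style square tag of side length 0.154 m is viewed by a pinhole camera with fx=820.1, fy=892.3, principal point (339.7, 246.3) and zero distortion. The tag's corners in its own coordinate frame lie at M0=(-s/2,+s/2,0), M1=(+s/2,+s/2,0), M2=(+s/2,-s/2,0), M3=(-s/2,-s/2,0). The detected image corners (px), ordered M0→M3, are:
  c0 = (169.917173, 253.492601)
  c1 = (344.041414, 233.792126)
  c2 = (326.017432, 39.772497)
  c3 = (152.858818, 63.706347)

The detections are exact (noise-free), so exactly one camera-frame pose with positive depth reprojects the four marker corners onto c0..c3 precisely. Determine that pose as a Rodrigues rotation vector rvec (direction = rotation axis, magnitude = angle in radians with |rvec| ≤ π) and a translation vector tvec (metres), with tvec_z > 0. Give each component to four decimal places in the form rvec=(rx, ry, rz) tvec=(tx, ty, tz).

rvec=(-0.0100, 0.1045, -0.1013) tvec=(-0.0802, -0.0786, 0.7112)

Intrinsics K: fx=820.1, fy=892.3, cx=339.7, cy=246.3
Marker side s = 0.154 m; corners in marker frame (Z=0):
  M0 = (-0.0770, +0.0770, 0)
  M1 = (+0.0770, +0.0770, 0)
  M2 = (+0.0770, -0.0770, 0)
  M3 = (-0.0770, -0.0770, 0)
Detected image corners:
  c0 = (169.917173, 253.492601) px
  c1 = (344.041414, 233.792126) px
  c2 = (326.017432, 39.772497) px
  c3 = (152.858818, 63.706347) px
Planar DLT: solve 8×8 A·h = b for H (H[2,2]=1):
  H  [+1091.37780 +108.55829 +247.22037]
  H  [-163.20798 +1242.80908 +147.65519]
  H  [-0.14568 -0.02139 +1.00000]
B = K⁻¹H; ‖b₁‖=1.405996, ‖b₂‖=1.405996; λ = 2/(‖b₁‖+‖b₂‖) = 0.711240, sign → tz>0 ⇒ λ=+0.711240
r₁ = λ·B[:,0] = (+0.98943,-0.10149,-0.10361); r₂ = λ·B[:,1] = (+0.10045,+0.99483,-0.01522)
r₃ = r₁×r₂ = (+0.10462,+0.00465,+0.99450); SVD([r₁ r₂ r₃]) → R = UVᵀ:
  R  [+0.98943 +0.10045 +0.10462]
  R  [-0.10149 +0.99483 +0.00465]
  R  [-0.10361 -0.01522 +0.99450]
t = (-0.08020, -0.07863, +0.71124) m
tr R = 2.978753; θ = arccos((tr R − 1)/2) = 0.145893 rad = 8.359°
axis k = ((R−Rᵀ)₃₂, (R−Rᵀ)₁₃, (R−Rᵀ)₂₁) / (2 sinθ) = (-0.068319, +0.716191, -0.694552)
rvec = θ·k = (-0.009967, +0.104487, -0.101330)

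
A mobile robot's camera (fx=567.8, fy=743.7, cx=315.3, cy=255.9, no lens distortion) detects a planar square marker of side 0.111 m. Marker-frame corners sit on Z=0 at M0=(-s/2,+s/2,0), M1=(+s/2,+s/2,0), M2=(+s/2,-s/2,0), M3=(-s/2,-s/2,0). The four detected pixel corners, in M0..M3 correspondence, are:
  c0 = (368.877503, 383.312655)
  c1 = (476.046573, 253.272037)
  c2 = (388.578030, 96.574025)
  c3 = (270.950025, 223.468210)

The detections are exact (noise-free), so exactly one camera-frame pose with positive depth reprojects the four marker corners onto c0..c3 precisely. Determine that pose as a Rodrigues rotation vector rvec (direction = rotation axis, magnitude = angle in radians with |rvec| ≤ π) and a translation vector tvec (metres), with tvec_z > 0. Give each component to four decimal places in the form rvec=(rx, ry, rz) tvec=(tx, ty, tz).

rvec=(0.0902, -0.2610, -0.6843) tvec=(0.0453, -0.0091, 0.4050)

Intrinsics K: fx=567.8, fy=743.7, cx=315.3, cy=255.9
Marker side s = 0.111 m; corners in marker frame (Z=0):
  M0 = (-0.0555, +0.0555, 0)
  M1 = (+0.0555, +0.0555, 0)
  M2 = (+0.0555, -0.0555, 0)
  M3 = (-0.0555, -0.0555, 0)
Detected image corners:
  c0 = (368.877503, 383.312655) px
  c1 = (476.046573, 253.272037) px
  c2 = (388.578030, 96.574025) px
  c3 = (270.950025, 223.468210) px
Planar DLT: solve 8×8 A·h = b for H (H[2,2]=1):
  H  [+1205.16959 +989.35997 +378.78309]
  H  [-1034.55317 +1524.39537 +239.13809]
  H  [+0.51488 +0.41368 +1.00000]
B = K⁻¹H; ‖b₁‖=2.469345, ‖b₂‖=2.469345; λ = 2/(‖b₁‖+‖b₂‖) = 0.404966, sign → tz>0 ⇒ λ=+0.404966
r₁ = λ·B[:,0] = (+0.74377,-0.63509,+0.20851); r₂ = λ·B[:,1] = (+0.61260,+0.77243,+0.16752)
r₃ = r₁×r₂ = (-0.26745,+0.00313,+0.96357); SVD([r₁ r₂ r₃]) → R = UVᵀ:
  R  [+0.74377 +0.61260 -0.26745]
  R  [-0.63509 +0.77243 +0.00313]
  R  [+0.20851 +0.16752 +0.96357]
t = (+0.04528, -0.00913, +0.40497) m
tr R = 2.479764; θ = arccos((tr R − 1)/2) = 0.737901 rad = 42.279°
axis k = ((R−Rᵀ)₃₂, (R−Rᵀ)₁₃, (R−Rᵀ)₂₁) / (2 sinθ) = (+0.122181, -0.353748, -0.927326)
rvec = θ·k = (+0.090158, -0.261031, -0.684275)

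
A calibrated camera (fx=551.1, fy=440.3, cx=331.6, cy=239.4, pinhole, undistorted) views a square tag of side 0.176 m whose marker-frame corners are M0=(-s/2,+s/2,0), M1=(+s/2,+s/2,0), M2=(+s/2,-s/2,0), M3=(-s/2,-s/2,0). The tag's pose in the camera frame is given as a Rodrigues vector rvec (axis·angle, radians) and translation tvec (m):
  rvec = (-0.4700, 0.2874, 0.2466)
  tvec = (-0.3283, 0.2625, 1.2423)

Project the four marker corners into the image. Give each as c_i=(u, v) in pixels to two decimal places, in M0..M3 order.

c0=(136.91, 354.84) c1=(204.04, 371.42) c2=(234.45, 310.29) c3=(169.67, 297.31)

Intrinsics K: fx=551.1, fy=440.3, cx=331.6, cy=239.4
Marker side s = 0.176 m; corners in marker frame (Z=0):
  M0 = (-0.0880, +0.0880, 0)
  M1 = (+0.0880, +0.0880, 0)
  M2 = (+0.0880, -0.0880, 0)
  M3 = (-0.0880, -0.0880, 0)
rvec = (-0.4700, 0.2874, 0.2466), |rvec| = θ = 0.60358 rad = 34.583°
Rodrigues: sinθ=0.56759, 1−cosθ=0.17669; R = I + sinθ·[k]× + (1−cosθ)·[k]×²:
    [+0.93045 -0.29741 +0.21405]
    [+0.16638 +0.86337 +0.47635]
    [-0.32648 -0.40760 +0.85280]
t = (-0.3283, 0.2625, 1.2423) m
M0: Pc = R·M0+t = (-0.43635, +0.32383, +1.23516); u = 551.1·(-0.43635)/1.23516 + 331.6 = 136.9102, v = 440.3·(+0.32383)/1.23516 + 239.4 = 354.8379
M1: Pc = R·M1+t = (-0.27259, +0.35312, +1.17770); u = 551.1·(-0.27259)/1.17770 + 331.6 = 204.0413, v = 440.3·(+0.35312)/1.17770 + 239.4 = 371.4182
M2: Pc = R·M2+t = (-0.22025, +0.20117, +1.24944); u = 551.1·(-0.22025)/1.24944 + 331.6 = 234.4532, v = 440.3·(+0.20117)/1.24944 + 239.4 = 310.2903
M3: Pc = R·M3+t = (-0.38401, +0.17188, +1.30690); u = 551.1·(-0.38401)/1.30690 + 331.6 = 169.6699, v = 440.3·(+0.17188)/1.30690 + 239.4 = 297.3077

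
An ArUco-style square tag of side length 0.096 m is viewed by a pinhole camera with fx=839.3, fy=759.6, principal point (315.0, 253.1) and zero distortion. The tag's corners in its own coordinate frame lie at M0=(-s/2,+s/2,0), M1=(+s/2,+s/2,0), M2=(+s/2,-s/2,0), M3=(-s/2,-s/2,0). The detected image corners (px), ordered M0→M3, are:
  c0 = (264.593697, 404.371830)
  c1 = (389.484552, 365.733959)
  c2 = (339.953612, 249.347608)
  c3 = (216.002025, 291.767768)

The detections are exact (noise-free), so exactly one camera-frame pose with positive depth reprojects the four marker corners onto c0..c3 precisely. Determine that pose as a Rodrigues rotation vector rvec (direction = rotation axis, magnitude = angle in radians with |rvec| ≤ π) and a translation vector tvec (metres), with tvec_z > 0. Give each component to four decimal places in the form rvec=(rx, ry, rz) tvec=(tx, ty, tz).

rvec=(0.0651, 0.1869, -0.3644) tvec=(-0.0095, 0.0586, 0.5922)

Intrinsics K: fx=839.3, fy=759.6, cx=315.0, cy=253.1
Marker side s = 0.096 m; corners in marker frame (Z=0):
  M0 = (-0.0480, +0.0480, 0)
  M1 = (+0.0480, +0.0480, 0)
  M2 = (+0.0480, -0.0480, 0)
  M3 = (-0.0480, -0.0480, 0)
Detected image corners:
  c0 = (264.593697, 404.371830) px
  c1 = (389.484552, 365.733959) px
  c2 = (339.953612, 249.347608) px
  c3 = (216.002025, 291.767768) px
Planar DLT: solve 8×8 A·h = b for H (H[2,2]=1):
  H  [+1197.33112 +526.12326 +301.59279]
  H  [-529.12150 +1208.76086 +328.26034]
  H  [-0.32639 +0.05006 +1.00000]
B = K⁻¹H; ‖b₁‖=1.688703, ‖b₂‖=1.688703; λ = 2/(‖b₁‖+‖b₂‖) = 0.592170, sign → tz>0 ⇒ λ=+0.592170
r₁ = λ·B[:,0] = (+0.91732,-0.34809,-0.19328); r₂ = λ·B[:,1] = (+0.36008,+0.93245,+0.02965)
r₃ = r₁×r₂ = (+0.16990,-0.09679,+0.98070); SVD([r₁ r₂ r₃]) → R = UVᵀ:
  R  [+0.91732 +0.36008 +0.16990]
  R  [-0.34809 +0.93245 -0.09679]
  R  [-0.19328 +0.02965 +0.98070]
t = (-0.00946, +0.05859, +0.59217) m
tr R = 2.830466; θ = arccos((tr R − 1)/2) = 0.414711 rad = 23.761°
axis k = ((R−Rᵀ)₃₂, (R−Rᵀ)₁₃, (R−Rᵀ)₂₁) / (2 sinθ) = (+0.156898, +0.450677, -0.878791)
rvec = θ·k = (+0.065067, +0.186901, -0.364444)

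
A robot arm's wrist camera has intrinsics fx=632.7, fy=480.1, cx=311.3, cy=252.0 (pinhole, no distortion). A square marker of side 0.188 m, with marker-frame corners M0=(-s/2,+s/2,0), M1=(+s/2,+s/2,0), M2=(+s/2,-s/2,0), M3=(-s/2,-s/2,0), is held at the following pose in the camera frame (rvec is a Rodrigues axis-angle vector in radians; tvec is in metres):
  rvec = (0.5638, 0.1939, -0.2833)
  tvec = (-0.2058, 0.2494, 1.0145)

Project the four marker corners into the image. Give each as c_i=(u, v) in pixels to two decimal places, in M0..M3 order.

c0=(156.96, 404.66) c1=(257.95, 393.46) c2=(212.84, 330.18) c3=(104.54, 345.52)

Intrinsics K: fx=632.7, fy=480.1, cx=311.3, cy=252.0
Marker side s = 0.188 m; corners in marker frame (Z=0):
  M0 = (-0.0940, +0.0940, 0)
  M1 = (+0.0940, +0.0940, 0)
  M2 = (+0.0940, -0.0940, 0)
  M3 = (-0.0940, -0.0940, 0)
rvec = (0.5638, 0.1939, -0.2833), |rvec| = θ = 0.66010 rad = 37.821°
Rodrigues: sinθ=0.61319, 1−cosθ=0.21007; R = I + sinθ·[k]× + (1−cosθ)·[k]×²:
    [+0.94318 +0.31587 +0.10312]
    [-0.21047 +0.80806 -0.55022]
    [-0.25713 +0.49726 +0.82863]
t = (-0.2058, 0.2494, 1.0145) m
M0: Pc = R·M0+t = (-0.26477, +0.34514, +1.08541); u = 632.7·(-0.26477)/1.08541 + 311.3 = 156.9642, v = 480.1·(+0.34514)/1.08541 + 252.0 = 404.6631
M1: Pc = R·M1+t = (-0.08745, +0.30557, +1.03707); u = 632.7·(-0.08745)/1.03707 + 311.3 = 257.9490, v = 480.1·(+0.30557)/1.03707 + 252.0 = 393.4617
M2: Pc = R·M2+t = (-0.14683, +0.15366, +0.94359); u = 632.7·(-0.14683)/0.94359 + 311.3 = 212.8446, v = 480.1·(+0.15366)/0.94359 + 252.0 = 330.1819
M3: Pc = R·M3+t = (-0.32415, +0.19323, +0.99193); u = 632.7·(-0.32415)/0.99193 + 311.3 = 104.5406, v = 480.1·(+0.19323)/0.99193 + 252.0 = 345.5228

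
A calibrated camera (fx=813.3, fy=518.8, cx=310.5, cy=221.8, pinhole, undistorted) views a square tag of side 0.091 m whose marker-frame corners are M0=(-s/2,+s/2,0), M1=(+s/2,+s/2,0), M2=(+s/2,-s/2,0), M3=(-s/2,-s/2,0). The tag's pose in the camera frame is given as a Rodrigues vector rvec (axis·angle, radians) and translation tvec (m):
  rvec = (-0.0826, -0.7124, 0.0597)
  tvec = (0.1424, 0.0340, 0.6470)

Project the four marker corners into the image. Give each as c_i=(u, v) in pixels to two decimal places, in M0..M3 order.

Intrinsics K: fx=813.3, fy=518.8, cx=310.5, cy=221.8
Marker side s = 0.091 m; corners in marker frame (Z=0):
  M0 = (-0.0455, +0.0455, 0)
  M1 = (+0.0455, +0.0455, 0)
  M2 = (+0.0455, -0.0455, 0)
  M3 = (-0.0455, -0.0455, 0)
rvec = (-0.0826, -0.7124, 0.0597), |rvec| = θ = 0.71965 rad = 41.233°
Rodrigues: sinθ=0.65912, 1−cosθ=0.24797; R = I + sinθ·[k]× + (1−cosθ)·[k]×²:
    [+0.75530 -0.02650 -0.65484]
    [+0.08285 +0.99503 +0.05529]
    [+0.65012 -0.09602 +0.75374]
t = (0.1424, 0.0340, 0.6470) m
M0: Pc = R·M0+t = (+0.10683, +0.07550, +0.61305); u = 813.3·(+0.10683)/0.61305 + 310.5 = 452.2225, v = 518.8·(+0.07550)/0.61305 + 221.8 = 285.6959
M1: Pc = R·M1+t = (+0.17556, +0.08304, +0.67221); u = 813.3·(+0.17556)/0.67221 + 310.5 = 522.9080, v = 518.8·(+0.08304)/0.67221 + 221.8 = 285.8914
M2: Pc = R·M2+t = (+0.17797, -0.00750, +0.68095); u = 813.3·(+0.17797)/0.68095 + 310.5 = 523.0632, v = 518.8·(-0.00750)/0.68095 + 221.8 = 216.0829
M3: Pc = R·M3+t = (+0.10924, -0.01504, +0.62179); u = 813.3·(+0.10924)/0.62179 + 310.5 = 453.3858, v = 518.8·(-0.01504)/0.62179 + 221.8 = 209.2482

c0=(452.22, 285.70) c1=(522.91, 285.89) c2=(523.06, 216.08) c3=(453.39, 209.25)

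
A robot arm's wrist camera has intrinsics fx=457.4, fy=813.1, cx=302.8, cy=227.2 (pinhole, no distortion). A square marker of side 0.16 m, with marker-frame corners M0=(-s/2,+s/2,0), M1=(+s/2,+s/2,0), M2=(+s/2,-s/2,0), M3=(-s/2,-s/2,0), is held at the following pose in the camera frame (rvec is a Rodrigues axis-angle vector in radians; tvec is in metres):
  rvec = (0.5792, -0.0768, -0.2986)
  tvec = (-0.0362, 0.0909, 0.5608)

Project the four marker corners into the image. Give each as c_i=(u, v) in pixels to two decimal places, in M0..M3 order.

Intrinsics K: fx=457.4, fy=813.1, cx=302.8, cy=227.2
Marker side s = 0.16 m; corners in marker frame (Z=0):
  M0 = (-0.0800, +0.0800, 0)
  M1 = (+0.0800, +0.0800, 0)
  M2 = (+0.0800, -0.0800, 0)
  M3 = (-0.0800, -0.0800, 0)
rvec = (0.5792, -0.0768, -0.2986), |rvec| = θ = 0.65615 rad = 37.595°
Rodrigues: sinθ=0.61007, 1−cosθ=0.20765; R = I + sinθ·[k]× + (1−cosθ)·[k]×²:
    [+0.95415 +0.25618 -0.15482]
    [-0.29909 +0.79519 -0.52746]
    [-0.01201 +0.54959 +0.83535]
t = (-0.0362, 0.0909, 0.5608) m
M0: Pc = R·M0+t = (-0.09204, +0.17844, +0.60573); u = 457.4·(-0.09204)/0.60573 + 302.8 = 233.2998, v = 813.1·(+0.17844)/0.60573 + 227.2 = 466.7323
M1: Pc = R·M1+t = (+0.06063, +0.13059, +0.60381); u = 457.4·(+0.06063)/0.60381 + 302.8 = 348.7260, v = 813.1·(+0.13059)/0.60381 + 227.2 = 403.0537
M2: Pc = R·M2+t = (+0.01964, +0.00336, +0.51587); u = 457.4·(+0.01964)/0.51587 + 302.8 = 320.2121, v = 813.1·(+0.00336)/0.51587 + 227.2 = 232.4925
M3: Pc = R·M3+t = (-0.13303, +0.05121, +0.51779); u = 457.4·(-0.13303)/0.51779 + 302.8 = 185.2896, v = 813.1·(+0.05121)/0.51779 + 227.2 = 307.6182

c0=(233.30, 466.73) c1=(348.73, 403.05) c2=(320.21, 232.49) c3=(185.29, 307.62)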